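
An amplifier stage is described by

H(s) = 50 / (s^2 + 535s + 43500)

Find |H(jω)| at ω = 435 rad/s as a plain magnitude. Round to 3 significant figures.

0.000182

Substitute s = j435:
Numerator: 50 = 50 + j0
Denominator: (j435)^2 + 535(j435) + 43500 = -145725 + j232725
|N| = √(50² + 0²) ≈ 50, ∠N ≈ 0.00°
|D| = √(145725² + 232725²) ≈ 2.7458e+05, ∠D ≈ 122.05°
|H| = 50 / 2.7458e+05 ≈ 0.0001821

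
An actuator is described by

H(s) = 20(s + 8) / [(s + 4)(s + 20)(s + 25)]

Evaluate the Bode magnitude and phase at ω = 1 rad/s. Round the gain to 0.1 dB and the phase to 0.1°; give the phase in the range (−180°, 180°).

At s = jω = j1:
zero (s+8): 8 + j1 → |·| = √(8²+1²) = √65 ≈ 8.0623, ∠ = arctan(1/8) ≈ 7.13°
pole (s+4): 4 + j1 → |·| = √(4²+1²) = √17 ≈ 4.1231, ∠ = arctan(1/4) ≈ 14.04°
pole (s+20): 20 + j1 → |·| = √(20²+1²) = √401 ≈ 20.025, ∠ = arctan(1/20) ≈ 2.86°
pole (s+25): 25 + j1 → |·| = √(25²+1²) = √626 ≈ 25.02, ∠ = arctan(1/25) ≈ 2.29°
|H| = 20 · 8.0623 / 2065.8 ≈ 0.078055
Gain = 20 log₁₀(0.078055) ≈ -22.15 dB
∠H = 7.13° − 19.19° = -12.06°

-22.2 dB, -12.1°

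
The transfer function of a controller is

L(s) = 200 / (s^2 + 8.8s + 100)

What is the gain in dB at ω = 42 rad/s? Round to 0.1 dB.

At s = jω = j42:
quadratic: (j42)² + 8.8·j42 + 100 = -1664 + j369.6 → |·| ≈ 1704.6, ∠ ≈ 167.48°
|L| = 200 / 1704.6 ≈ 0.11733
Gain = 20 log₁₀(0.11733) ≈ -18.61 dB

-18.6 dB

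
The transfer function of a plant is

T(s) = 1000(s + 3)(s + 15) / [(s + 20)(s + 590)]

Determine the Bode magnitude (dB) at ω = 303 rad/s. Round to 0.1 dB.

At s = jω = j303:
zero (s+3): 3 + j303 → |·| = √(3²+303²) = √91818 ≈ 303.01, ∠ = arctan(303/3) ≈ 89.43°
zero (s+15): 15 + j303 → |·| = √(15²+303²) = √92034 ≈ 303.37, ∠ = arctan(303/15) ≈ 87.17°
pole (s+20): 20 + j303 → |·| = √(20²+303²) = √92209 ≈ 303.66, ∠ = arctan(303/20) ≈ 86.22°
pole (s+590): 590 + j303 → |·| = √(590²+303²) = √439909 ≈ 663.26, ∠ = arctan(303/590) ≈ 27.18°
|T| = 1000 · 91924 / 2.0141e+05 ≈ 456.4
Gain = 20 log₁₀(456.4) ≈ 53.19 dB

53.2 dB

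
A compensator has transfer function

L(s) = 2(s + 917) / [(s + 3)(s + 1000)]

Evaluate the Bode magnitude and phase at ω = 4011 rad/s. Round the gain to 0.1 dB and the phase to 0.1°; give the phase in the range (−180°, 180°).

-66.1 dB, -88.8°

At s = jω = j4011:
zero (s+917): 917 + j4011 → |·| = √(917²+4011²) = √16929010 ≈ 4114.5, ∠ = arctan(4011/917) ≈ 77.12°
pole (s+3): 3 + j4011 → |·| = √(3²+4011²) = √16088130 ≈ 4011, ∠ = arctan(4011/3) ≈ 89.96°
pole (s+1000): 1000 + j4011 → |·| = √(1000²+4011²) = √17088121 ≈ 4133.8, ∠ = arctan(4011/1000) ≈ 76.00°
|L| = 2 · 4114.5 / 1.6581e+07 ≈ 0.00049629
Gain = 20 log₁₀(0.00049629) ≈ -66.09 dB
∠L = 77.12° − 165.96° = -88.84°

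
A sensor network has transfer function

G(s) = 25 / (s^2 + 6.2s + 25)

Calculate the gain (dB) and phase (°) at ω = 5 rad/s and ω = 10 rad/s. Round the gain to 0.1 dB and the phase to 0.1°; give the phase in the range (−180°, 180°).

At s = jω = j5:
quadratic: (j5)² + 6.2·j5 + 25 = 0 + j31 → |·| ≈ 31, ∠ ≈ 90.00°
|G| = 25 / 31 ≈ 0.80645
Gain = 20 log₁₀(0.80645) ≈ -1.87 dB
∠G = 0.00° − 90.00° = -90.00°

At s = jω = j10:
quadratic: (j10)² + 6.2·j10 + 25 = -75 + j62 → |·| ≈ 97.309, ∠ ≈ 140.42°
|G| = 25 / 97.309 ≈ 0.25691
Gain = 20 log₁₀(0.25691) ≈ -11.80 dB
∠G = 0.00° − 140.42° = -140.42°

ω = 5: -1.9 dB, -90.0°; ω = 10: -11.8 dB, -140.4°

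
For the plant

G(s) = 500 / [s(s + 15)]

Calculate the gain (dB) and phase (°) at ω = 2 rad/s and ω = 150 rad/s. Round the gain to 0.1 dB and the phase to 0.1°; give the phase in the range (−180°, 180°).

ω = 2: 24.4 dB, -97.6°; ω = 150: -33.1 dB, -174.3°

At s = jω = j2:
pole (s+15): 15 + j2 → |·| = √(15²+2²) = √229 ≈ 15.133, ∠ = arctan(2/15) ≈ 7.59°
pole at origin: |s| = 2, ∠ = 90.00° (in denominator)
|G| = 500 / 30.266 ≈ 16.52
Gain = 20 log₁₀(16.52) ≈ 24.36 dB
∠G = 0.00° − 97.59° = -97.59°

At s = jω = j150:
pole (s+15): 15 + j150 → |·| = √(15²+150²) = √22725 ≈ 150.75, ∠ = arctan(150/15) ≈ 84.29°
pole at origin: |s| = 150, ∠ = 90.00° (in denominator)
|G| = 500 / 22612 ≈ 0.022112
Gain = 20 log₁₀(0.022112) ≈ -33.11 dB
∠G = 0.00° − 174.29° = -174.29°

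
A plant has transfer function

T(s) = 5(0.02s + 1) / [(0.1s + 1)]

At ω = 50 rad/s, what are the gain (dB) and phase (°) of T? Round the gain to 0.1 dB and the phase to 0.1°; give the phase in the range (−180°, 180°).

At ω = 50 rad/s:
zero (1 + j50·0.02) = 1 + j1 → |·| ≈ 1.4142, ∠ ≈ 45.00°
pole (1 + j50·0.1) = 1 + j5 → |·| ≈ 5.099, ∠ ≈ 78.69°
|T| = 5 · 1.4142 / (5.099) ≈ 1.3867
Gain = 20 log₁₀(1.3867) ≈ 2.84 dB
∠T = (45.00°) − (78.69°) = -33.69°

2.8 dB, -33.7°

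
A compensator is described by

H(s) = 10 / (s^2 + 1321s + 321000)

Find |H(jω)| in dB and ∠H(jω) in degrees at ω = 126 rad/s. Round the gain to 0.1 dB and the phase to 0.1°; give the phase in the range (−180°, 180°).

Substitute s = j126:
Numerator: 10 = 10 + j0
Denominator: (j126)^2 + 1321(j126) + 321000 = 305124 + j166446
|N| = √(10² + 0²) ≈ 10, ∠N ≈ 0.00°
|D| = √(305124² + 166446²) ≈ 3.4757e+05, ∠D ≈ 28.61°
|H| = 10 / 3.4757e+05 ≈ 2.8771e-05
Gain = 20 log₁₀(2.8771e-05) ≈ -90.82 dB
∠H = 0.00° − 28.61° = -28.61°

-90.8 dB, -28.6°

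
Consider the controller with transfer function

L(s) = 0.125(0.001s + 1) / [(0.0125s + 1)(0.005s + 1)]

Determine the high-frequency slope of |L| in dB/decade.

-20 dB/decade

Each pole contributes −20 dB/decade at high frequency; each zero contributes +20 dB/decade.
Net: 1 zero(s) − 2 pole(s) → -20 dB/decade.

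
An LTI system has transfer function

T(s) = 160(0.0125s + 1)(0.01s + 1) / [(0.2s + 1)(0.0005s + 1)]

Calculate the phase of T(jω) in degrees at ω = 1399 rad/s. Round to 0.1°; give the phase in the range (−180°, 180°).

At ω = 1399 rad/s:
zero (1 + j1399·0.0125) = 1 + j17.4875 → |·| ≈ 17.516, ∠ ≈ 86.73°
zero (1 + j1399·0.01) = 1 + j13.99 → |·| ≈ 14.026, ∠ ≈ 85.91°
pole (1 + j1399·0.2) = 1 + j279.8 → |·| ≈ 279.8, ∠ ≈ 89.80°
pole (1 + j1399·0.0005) = 1 + j0.6995 → |·| ≈ 1.2204, ∠ ≈ 34.97°
∠T = (86.73° + 85.91°) − (89.80° + 34.97°) = 47.87°

47.9°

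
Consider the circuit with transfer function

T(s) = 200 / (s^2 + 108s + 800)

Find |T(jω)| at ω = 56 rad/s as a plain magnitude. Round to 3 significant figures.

0.0308

Substitute s = j56:
Numerator: 200 = 200 + j0
Denominator: (j56)^2 + 108(j56) + 800 = -2336 + j6048
|N| = √(200² + 0²) ≈ 200, ∠N ≈ 0.00°
|D| = √(2336² + 6048²) ≈ 6483.5, ∠D ≈ 111.12°
|T| = 200 / 6483.5 ≈ 0.030848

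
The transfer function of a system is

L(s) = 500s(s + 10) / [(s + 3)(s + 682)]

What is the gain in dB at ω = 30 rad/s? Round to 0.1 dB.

27.3 dB

At s = jω = j30:
zero (s+10): 10 + j30 → |·| = √(10²+30²) = √1000 ≈ 31.623, ∠ = arctan(30/10) ≈ 71.57°
zero at origin: s = j30 → |·| = 30, ∠ = 90.00°
pole (s+3): 3 + j30 → |·| = √(3²+30²) = √909 ≈ 30.15, ∠ = arctan(30/3) ≈ 84.29°
pole (s+682): 682 + j30 → |·| = √(682²+30²) = √466024 ≈ 682.66, ∠ = arctan(30/682) ≈ 2.52°
|L| = 500 · 948.69 / 20582 ≈ 23.047
Gain = 20 log₁₀(23.047) ≈ 27.25 dB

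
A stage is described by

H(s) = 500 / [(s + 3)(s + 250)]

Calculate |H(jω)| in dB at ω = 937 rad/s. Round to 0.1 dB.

-65.2 dB

At s = jω = j937:
pole (s+3): 3 + j937 → |·| = √(3²+937²) = √877978 ≈ 937, ∠ = arctan(937/3) ≈ 89.82°
pole (s+250): 250 + j937 → |·| = √(250²+937²) = √940469 ≈ 969.78, ∠ = arctan(937/250) ≈ 75.06°
|H| = 500 / 9.0868e+05 ≈ 0.00055025
Gain = 20 log₁₀(0.00055025) ≈ -65.19 dB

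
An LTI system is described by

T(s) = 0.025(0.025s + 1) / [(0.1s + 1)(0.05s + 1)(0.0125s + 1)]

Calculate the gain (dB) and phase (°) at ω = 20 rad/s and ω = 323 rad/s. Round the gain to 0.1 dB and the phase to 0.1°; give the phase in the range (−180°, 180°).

ω = 20: -41.3 dB, -95.9°; ω = 323: -80.6 dB, -167.8°

At ω = 20 rad/s:
zero (1 + j20·0.025) = 1 + j0.5 → |·| ≈ 1.118, ∠ ≈ 26.57°
pole (1 + j20·0.1) = 1 + j2 → |·| ≈ 2.2361, ∠ ≈ 63.43°
pole (1 + j20·0.05) = 1 + j1 → |·| ≈ 1.4142, ∠ ≈ 45.00°
pole (1 + j20·0.0125) = 1 + j0.25 → |·| ≈ 1.0308, ∠ ≈ 14.04°
|T| = 0.025 · 1.118 / (2.2361 · 1.4142 · 1.0308) ≈ 0.0085744
Gain = 20 log₁₀(0.0085744) ≈ -41.34 dB
∠T = (26.57°) − (63.43° + 45.00° + 14.04°) = -95.90°

At ω = 323 rad/s:
zero (1 + j323·0.025) = 1 + j8.075 → |·| ≈ 8.1367, ∠ ≈ 82.94°
pole (1 + j323·0.1) = 1 + j32.3 → |·| ≈ 32.315, ∠ ≈ 88.23°
pole (1 + j323·0.05) = 1 + j16.15 → |·| ≈ 16.181, ∠ ≈ 86.46°
pole (1 + j323·0.0125) = 1 + j4.0375 → |·| ≈ 4.1595, ∠ ≈ 76.09°
|T| = 0.025 · 8.1367 / (32.315 · 16.181 · 4.1595) ≈ 9.3527e-05
Gain = 20 log₁₀(9.3527e-05) ≈ -80.58 dB
∠T = (82.94°) − (88.23° + 86.46° + 76.09°) = -167.84°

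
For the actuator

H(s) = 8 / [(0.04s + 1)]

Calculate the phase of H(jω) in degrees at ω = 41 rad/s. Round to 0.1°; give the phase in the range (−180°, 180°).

At ω = 41 rad/s:
pole (1 + j41·0.04) = 1 + j1.64 → |·| ≈ 1.9208, ∠ ≈ 58.63°
∠H = (0°) − (58.63°) = -58.63°

-58.6°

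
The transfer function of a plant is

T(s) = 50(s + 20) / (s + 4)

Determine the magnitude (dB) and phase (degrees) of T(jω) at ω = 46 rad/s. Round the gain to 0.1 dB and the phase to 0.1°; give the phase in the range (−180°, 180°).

34.7 dB, -18.5°

At s = jω = j46:
zero (s+20): 20 + j46 → |·| = √(20²+46²) = √2516 ≈ 50.16, ∠ = arctan(46/20) ≈ 66.50°
pole (s+4): 4 + j46 → |·| = √(4²+46²) = √2132 ≈ 46.174, ∠ = arctan(46/4) ≈ 85.03°
|T| = 50 · 50.16 / 46.174 ≈ 54.316
Gain = 20 log₁₀(54.316) ≈ 34.70 dB
∠T = 66.50° − 85.03° = -18.53°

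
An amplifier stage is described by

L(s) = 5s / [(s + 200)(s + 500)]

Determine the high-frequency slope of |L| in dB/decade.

-20 dB/decade

Each pole contributes −20 dB/decade at high frequency; each zero contributes +20 dB/decade.
Net: 1 zero(s) − 2 pole(s) → -20 dB/decade.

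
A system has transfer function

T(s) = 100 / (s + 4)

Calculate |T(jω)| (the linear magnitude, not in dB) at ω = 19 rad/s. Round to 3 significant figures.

Substitute s = j19:
Numerator: 100 = 100 + j0
Denominator: (j19) + 4 = 4 + j19
|N| = √(100² + 0²) ≈ 100, ∠N ≈ 0.00°
|D| = √(4² + 19²) ≈ 19.416, ∠D ≈ 78.11°
|T| = 100 / 19.416 ≈ 5.1504

5.15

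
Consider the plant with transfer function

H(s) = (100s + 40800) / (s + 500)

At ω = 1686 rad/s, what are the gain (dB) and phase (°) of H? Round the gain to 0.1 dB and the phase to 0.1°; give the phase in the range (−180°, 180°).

Substitute s = j1686:
Numerator: 100(j1686) + 40800 = 40800 + j168600
Denominator: (j1686) + 500 = 500 + j1686
|N| = √(40800² + 168600²) ≈ 1.7347e+05, ∠N ≈ 76.40°
|D| = √(500² + 1686²) ≈ 1758.6, ∠D ≈ 73.48°
|H| = 1.7347e+05 / 1758.6 ≈ 98.641
Gain = 20 log₁₀(98.641) ≈ 39.88 dB
∠H = 76.40° − 73.48° = 2.92°

39.9 dB, 2.9°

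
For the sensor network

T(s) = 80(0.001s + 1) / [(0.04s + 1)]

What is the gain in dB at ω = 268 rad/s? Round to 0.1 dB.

At ω = 268 rad/s:
zero (1 + j268·0.001) = 1 + j0.268 → |·| ≈ 1.0353, ∠ ≈ 15.00°
pole (1 + j268·0.04) = 1 + j10.72 → |·| ≈ 10.767, ∠ ≈ 84.67°
|T| = 80 · 1.0353 / (10.767) ≈ 7.6924
Gain = 20 log₁₀(7.6924) ≈ 17.72 dB

17.7 dB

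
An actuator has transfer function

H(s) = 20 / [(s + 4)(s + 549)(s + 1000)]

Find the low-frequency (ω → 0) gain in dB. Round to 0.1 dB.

-100.8 dB

H(0) = 20 / (4·549·1000) ≈ 9.1075e-06
20 log₁₀(9.1075e-06) ≈ -100.81 dB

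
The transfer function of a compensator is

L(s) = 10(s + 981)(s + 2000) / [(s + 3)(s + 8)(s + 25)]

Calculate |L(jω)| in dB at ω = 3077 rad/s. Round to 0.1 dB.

-47.8 dB

At s = jω = j3077:
zero (s+981): 981 + j3077 → |·| = √(981²+3077²) = √10430290 ≈ 3229.6, ∠ = arctan(3077/981) ≈ 72.32°
zero (s+2000): 2000 + j3077 → |·| = √(2000²+3077²) = √13467929 ≈ 3669.9, ∠ = arctan(3077/2000) ≈ 56.98°
pole (s+3): 3 + j3077 → |·| = √(3²+3077²) = √9467938 ≈ 3077, ∠ = arctan(3077/3) ≈ 89.94°
pole (s+8): 8 + j3077 → |·| = √(8²+3077²) = √9467993 ≈ 3077, ∠ = arctan(3077/8) ≈ 89.85°
pole (s+25): 25 + j3077 → |·| = √(25²+3077²) = √9468554 ≈ 3077.1, ∠ = arctan(3077/25) ≈ 89.53°
|L| = 10 · 1.1852e+07 / 2.9134e+10 ≈ 0.0040681
Gain = 20 log₁₀(0.0040681) ≈ -47.81 dB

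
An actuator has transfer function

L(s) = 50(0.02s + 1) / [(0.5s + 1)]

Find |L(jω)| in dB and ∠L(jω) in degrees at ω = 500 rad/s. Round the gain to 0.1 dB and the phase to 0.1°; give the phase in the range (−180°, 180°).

At ω = 500 rad/s:
zero (1 + j500·0.02) = 1 + j10 → |·| ≈ 10.05, ∠ ≈ 84.29°
pole (1 + j500·0.5) = 1 + j250 → |·| ≈ 250, ∠ ≈ 89.77°
|L| = 50 · 10.05 / (250) ≈ 2.01
Gain = 20 log₁₀(2.01) ≈ 6.06 dB
∠L = (84.29°) − (89.77°) = -5.48°

6.1 dB, -5.5°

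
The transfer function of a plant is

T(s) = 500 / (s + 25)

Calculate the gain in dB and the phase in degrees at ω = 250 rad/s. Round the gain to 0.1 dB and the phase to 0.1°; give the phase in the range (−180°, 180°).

At s = jω = j250:
pole (s+25): 25 + j250 → |·| = √(25²+250²) = √63125 ≈ 251.25, ∠ = arctan(250/25) ≈ 84.29°
|T| = 500 / 251.25 ≈ 1.99
Gain = 20 log₁₀(1.99) ≈ 5.98 dB
∠T = 0.00° − 84.29° = -84.29°

6.0 dB, -84.3°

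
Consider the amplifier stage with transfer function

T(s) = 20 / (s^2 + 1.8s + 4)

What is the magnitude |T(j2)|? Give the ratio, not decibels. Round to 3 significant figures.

At s = jω = j2:
quadratic: (j2)² + 1.8·j2 + 4 = 0 + j3.6 → |·| ≈ 3.6, ∠ ≈ 90.00°
|T| = 20 / 3.6 ≈ 5.5556

5.56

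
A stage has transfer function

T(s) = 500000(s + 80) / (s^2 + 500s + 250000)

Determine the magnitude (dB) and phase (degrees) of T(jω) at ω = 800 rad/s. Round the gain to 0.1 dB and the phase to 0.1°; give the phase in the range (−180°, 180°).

At s = jω = j800:
zero (s+80): 80 + j800 → |·| = √(80²+800²) = √646400 ≈ 803.99, ∠ = arctan(800/80) ≈ 84.29°
quadratic: (j800)² + 500·j800 + 250000 = -390000 + j400000 → |·| ≈ 5.5866e+05, ∠ ≈ 134.27°
|T| = 500000 · 803.99 / 5.5866e+05 ≈ 719.57
Gain = 20 log₁₀(719.57) ≈ 57.14 dB
∠T = 84.29° − 134.27° = -49.98°

57.1 dB, -50.0°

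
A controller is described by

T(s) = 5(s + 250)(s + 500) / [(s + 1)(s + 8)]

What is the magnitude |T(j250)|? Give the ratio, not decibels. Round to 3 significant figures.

15.8

At s = jω = j250:
zero (s+250): 250 + j250 → |·| = √(250²+250²) = √125000 ≈ 353.55, ∠ = arctan(250/250) ≈ 45.00°
zero (s+500): 500 + j250 → |·| = √(500²+250²) = √312500 ≈ 559.02, ∠ = arctan(250/500) ≈ 26.57°
pole (s+1): 1 + j250 → |·| = √(1²+250²) = √62501 ≈ 250, ∠ = arctan(250/1) ≈ 89.77°
pole (s+8): 8 + j250 → |·| = √(8²+250²) = √62564 ≈ 250.13, ∠ = arctan(250/8) ≈ 88.17°
|T| = 5 · 1.9764e+05 / 62532 ≈ 15.803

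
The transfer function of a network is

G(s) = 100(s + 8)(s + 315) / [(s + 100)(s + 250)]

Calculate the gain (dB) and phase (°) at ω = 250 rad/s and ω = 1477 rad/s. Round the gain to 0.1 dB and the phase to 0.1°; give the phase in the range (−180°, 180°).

At s = jω = j250:
zero (s+8): 8 + j250 → |·| = √(8²+250²) = √62564 ≈ 250.13, ∠ = arctan(250/8) ≈ 88.17°
zero (s+315): 315 + j250 → |·| = √(315²+250²) = √161725 ≈ 402.15, ∠ = arctan(250/315) ≈ 38.44°
pole (s+100): 100 + j250 → |·| = √(100²+250²) = √72500 ≈ 269.26, ∠ = arctan(250/100) ≈ 68.20°
pole (s+250): 250 + j250 → |·| = √(250²+250²) = √125000 ≈ 353.55, ∠ = arctan(250/250) ≈ 45.00°
|G| = 100 · 1.0059e+05 / 95197 ≈ 105.67
Gain = 20 log₁₀(105.67) ≈ 40.48 dB
∠G = 126.61° − 113.20° = 13.41°

At s = jω = j1477:
zero (s+8): 8 + j1477 → |·| = √(8²+1477²) = √2181593 ≈ 1477, ∠ = arctan(1477/8) ≈ 89.69°
zero (s+315): 315 + j1477 → |·| = √(315²+1477²) = √2280754 ≈ 1510.2, ∠ = arctan(1477/315) ≈ 77.96°
pole (s+100): 100 + j1477 → |·| = √(100²+1477²) = √2191529 ≈ 1480.4, ∠ = arctan(1477/100) ≈ 86.13°
pole (s+250): 250 + j1477 → |·| = √(250²+1477²) = √2244029 ≈ 1498, ∠ = arctan(1477/250) ≈ 80.39°
|G| = 100 · 2.2306e+06 / 2.2176e+06 ≈ 100.59
Gain = 20 log₁₀(100.59) ≈ 40.05 dB
∠G = 167.65° − 166.52° = 1.13°

ω = 250: 40.5 dB, 13.4°; ω = 1477: 40.1 dB, 1.1°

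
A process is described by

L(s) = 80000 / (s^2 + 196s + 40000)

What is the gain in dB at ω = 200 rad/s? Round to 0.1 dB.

At s = jω = j200:
quadratic: (j200)² + 196·j200 + 40000 = 0 + j39200 → |·| ≈ 39200, ∠ ≈ 90.00°
|L| = 80000 / 39200 ≈ 2.0408
Gain = 20 log₁₀(2.0408) ≈ 6.20 dB

6.2 dB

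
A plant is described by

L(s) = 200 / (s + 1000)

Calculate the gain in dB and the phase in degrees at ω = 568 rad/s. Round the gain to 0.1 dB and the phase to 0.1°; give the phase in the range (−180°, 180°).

Substitute s = j568:
Numerator: 200 = 200 + j0
Denominator: (j568) + 1000 = 1000 + j568
|N| = √(200² + 0²) ≈ 200, ∠N ≈ 0.00°
|D| = √(1000² + 568²) ≈ 1150.1, ∠D ≈ 29.60°
|L| = 200 / 1150.1 ≈ 0.1739
Gain = 20 log₁₀(0.1739) ≈ -15.19 dB
∠L = 0.00° − 29.60° = -29.60°

-15.2 dB, -29.6°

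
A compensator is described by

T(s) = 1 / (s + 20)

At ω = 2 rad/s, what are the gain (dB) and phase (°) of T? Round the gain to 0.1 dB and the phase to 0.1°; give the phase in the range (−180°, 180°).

-26.1 dB, -5.7°

At s = jω = j2:
pole (s+20): 20 + j2 → |·| = √(20²+2²) = √404 ≈ 20.1, ∠ = arctan(2/20) ≈ 5.71°
|T| = 1 / 20.1 ≈ 0.049751
Gain = 20 log₁₀(0.049751) ≈ -26.06 dB
∠T = 0.00° − 5.71° = -5.71°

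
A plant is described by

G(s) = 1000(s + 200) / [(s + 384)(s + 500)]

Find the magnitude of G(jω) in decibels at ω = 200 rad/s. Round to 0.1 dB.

1.7 dB

At s = jω = j200:
zero (s+200): 200 + j200 → |·| = √(200²+200²) = √80000 ≈ 282.84, ∠ = arctan(200/200) ≈ 45.00°
pole (s+384): 384 + j200 → |·| = √(384²+200²) = √187456 ≈ 432.96, ∠ = arctan(200/384) ≈ 27.51°
pole (s+500): 500 + j200 → |·| = √(500²+200²) = √290000 ≈ 538.52, ∠ = arctan(200/500) ≈ 21.80°
|G| = 1000 · 282.84 / 2.3316e+05 ≈ 1.2131
Gain = 20 log₁₀(1.2131) ≈ 1.68 dB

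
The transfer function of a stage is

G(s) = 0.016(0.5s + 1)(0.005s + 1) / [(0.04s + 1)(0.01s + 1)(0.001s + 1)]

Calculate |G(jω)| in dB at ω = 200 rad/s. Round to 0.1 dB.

-18.2 dB

At ω = 200 rad/s:
zero (1 + j200·0.5) = 1 + j100 → |·| ≈ 100, ∠ ≈ 89.43°
zero (1 + j200·0.005) = 1 + j1 → |·| ≈ 1.4142, ∠ ≈ 45.00°
pole (1 + j200·0.04) = 1 + j8 → |·| ≈ 8.0623, ∠ ≈ 82.87°
pole (1 + j200·0.01) = 1 + j2 → |·| ≈ 2.2361, ∠ ≈ 63.43°
pole (1 + j200·0.001) = 1 + j0.2 → |·| ≈ 1.0198, ∠ ≈ 11.31°
|G| = 0.016 · 100 · 1.4142 / (8.0623 · 2.2361 · 1.0198) ≈ 0.12307
Gain = 20 log₁₀(0.12307) ≈ -18.20 dB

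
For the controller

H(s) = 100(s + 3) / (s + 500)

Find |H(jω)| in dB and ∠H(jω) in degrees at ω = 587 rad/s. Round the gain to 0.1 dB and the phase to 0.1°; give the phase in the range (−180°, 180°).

37.6 dB, 40.1°

At s = jω = j587:
zero (s+3): 3 + j587 → |·| = √(3²+587²) = √344578 ≈ 587.01, ∠ = arctan(587/3) ≈ 89.71°
pole (s+500): 500 + j587 → |·| = √(500²+587²) = √594569 ≈ 771.08, ∠ = arctan(587/500) ≈ 49.58°
|H| = 100 · 587.01 / 771.08 ≈ 76.128
Gain = 20 log₁₀(76.128) ≈ 37.63 dB
∠H = 89.71° − 49.58° = 40.13°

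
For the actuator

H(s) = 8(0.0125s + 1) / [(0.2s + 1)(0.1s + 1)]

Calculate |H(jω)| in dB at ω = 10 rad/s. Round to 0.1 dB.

At ω = 10 rad/s:
zero (1 + j10·0.0125) = 1 + j0.125 → |·| ≈ 1.0078, ∠ ≈ 7.13°
pole (1 + j10·0.2) = 1 + j2 → |·| ≈ 2.2361, ∠ ≈ 63.43°
pole (1 + j10·0.1) = 1 + j1 → |·| ≈ 1.4142, ∠ ≈ 45.00°
|H| = 8 · 1.0078 / (2.2361 · 1.4142) ≈ 2.5495
Gain = 20 log₁₀(2.5495) ≈ 8.13 dB

8.1 dB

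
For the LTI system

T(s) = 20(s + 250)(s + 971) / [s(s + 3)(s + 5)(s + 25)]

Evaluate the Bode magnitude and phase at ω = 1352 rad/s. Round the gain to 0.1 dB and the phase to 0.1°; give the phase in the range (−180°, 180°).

At s = jω = j1352:
zero (s+250): 250 + j1352 → |·| = √(250²+1352²) = √1890404 ≈ 1374.9, ∠ = arctan(1352/250) ≈ 79.52°
zero (s+971): 971 + j1352 → |·| = √(971²+1352²) = √2770745 ≈ 1664.6, ∠ = arctan(1352/971) ≈ 54.31°
pole (s+3): 3 + j1352 → |·| = √(3²+1352²) = √1827913 ≈ 1352, ∠ = arctan(1352/3) ≈ 89.87°
pole (s+5): 5 + j1352 → |·| = √(5²+1352²) = √1827929 ≈ 1352, ∠ = arctan(1352/5) ≈ 89.79°
pole (s+25): 25 + j1352 → |·| = √(25²+1352²) = √1828529 ≈ 1352.2, ∠ = arctan(1352/25) ≈ 88.94°
pole at origin: |s| = 1352, ∠ = 90.00° (in denominator)
|T| = 20 · 2.2887e+06 / 3.3417e+12 ≈ 1.3698e-05
Gain = 20 log₁₀(1.3698e-05) ≈ -97.27 dB
∠T = 133.83° − 358.60° = -224.77° ≡ 135.23° (principal value)

-97.3 dB, 135.2°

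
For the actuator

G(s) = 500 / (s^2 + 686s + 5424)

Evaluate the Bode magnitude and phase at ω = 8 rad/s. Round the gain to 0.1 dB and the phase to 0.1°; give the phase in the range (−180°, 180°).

-23.7 dB, -45.7°

Substitute s = j8:
Numerator: 500 = 500 + j0
Denominator: (j8)^2 + 686(j8) + 5424 = 5360 + j5488
|N| = √(500² + 0²) ≈ 500, ∠N ≈ 0.00°
|D| = √(5360² + 5488²) ≈ 7671.2, ∠D ≈ 45.68°
|G| = 500 / 7671.2 ≈ 0.065179
Gain = 20 log₁₀(0.065179) ≈ -23.72 dB
∠G = 0.00° − 45.68° = -45.68°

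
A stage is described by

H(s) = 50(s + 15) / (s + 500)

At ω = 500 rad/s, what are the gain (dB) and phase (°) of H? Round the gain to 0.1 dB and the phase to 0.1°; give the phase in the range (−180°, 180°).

31.0 dB, 43.3°

At s = jω = j500:
zero (s+15): 15 + j500 → |·| = √(15²+500²) = √250225 ≈ 500.22, ∠ = arctan(500/15) ≈ 88.28°
pole (s+500): 500 + j500 → |·| = √(500²+500²) = √500000 ≈ 707.11, ∠ = arctan(500/500) ≈ 45.00°
|H| = 50 · 500.22 / 707.11 ≈ 35.371
Gain = 20 log₁₀(35.371) ≈ 30.97 dB
∠H = 88.28° − 45.00° = 43.28°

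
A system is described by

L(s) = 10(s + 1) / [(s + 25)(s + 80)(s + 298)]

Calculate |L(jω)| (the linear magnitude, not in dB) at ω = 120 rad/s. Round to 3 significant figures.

0.000211

At s = jω = j120:
zero (s+1): 1 + j120 → |·| = √(1²+120²) = √14401 ≈ 120, ∠ = arctan(120/1) ≈ 89.52°
pole (s+25): 25 + j120 → |·| = √(25²+120²) = √15025 ≈ 122.58, ∠ = arctan(120/25) ≈ 78.23°
pole (s+80): 80 + j120 → |·| = √(80²+120²) = √20800 ≈ 144.22, ∠ = arctan(120/80) ≈ 56.31°
pole (s+298): 298 + j120 → |·| = √(298²+120²) = √103204 ≈ 321.25, ∠ = arctan(120/298) ≈ 21.93°
|L| = 10 · 120 / 5.6792e+06 ≈ 0.0002113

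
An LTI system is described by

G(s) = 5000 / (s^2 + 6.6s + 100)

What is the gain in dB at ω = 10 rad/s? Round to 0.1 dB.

At s = jω = j10:
quadratic: (j10)² + 6.6·j10 + 100 = 0 + j66 → |·| ≈ 66, ∠ ≈ 90.00°
|G| = 5000 / 66 ≈ 75.758
Gain = 20 log₁₀(75.758) ≈ 37.59 dB

37.6 dB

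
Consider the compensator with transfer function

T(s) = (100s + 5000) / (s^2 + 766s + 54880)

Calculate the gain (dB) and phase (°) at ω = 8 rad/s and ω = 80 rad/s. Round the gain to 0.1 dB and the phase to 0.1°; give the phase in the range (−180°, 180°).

Substitute s = j8:
Numerator: 100(j8) + 5000 = 5000 + j800
Denominator: (j8)^2 + 766(j8) + 54880 = 54816 + j6128
|N| = √(5000² + 800²) ≈ 5063.6, ∠N ≈ 9.09°
|D| = √(54816² + 6128²) ≈ 55157, ∠D ≈ 6.38°
|T| = 5063.6 / 55157 ≈ 0.091803
Gain = 20 log₁₀(0.091803) ≈ -20.74 dB
∠T = 9.09° − 6.38° = 2.71°

Substitute s = j80:
Numerator: 100(j80) + 5000 = 5000 + j8000
Denominator: (j80)^2 + 766(j80) + 54880 = 48480 + j61280
|N| = √(5000² + 8000²) ≈ 9434, ∠N ≈ 57.99°
|D| = √(48480² + 61280²) ≈ 78138, ∠D ≈ 51.65°
|T| = 9434 / 78138 ≈ 0.12074
Gain = 20 log₁₀(0.12074) ≈ -18.36 dB
∠T = 57.99° − 51.65° = 6.34°

ω = 8: -20.7 dB, 2.7°; ω = 80: -18.4 dB, 6.3°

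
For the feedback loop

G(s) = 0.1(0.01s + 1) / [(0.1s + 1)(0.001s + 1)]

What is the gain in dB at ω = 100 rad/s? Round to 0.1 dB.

-37.1 dB

At ω = 100 rad/s:
zero (1 + j100·0.01) = 1 + j1 → |·| ≈ 1.4142, ∠ ≈ 45.00°
pole (1 + j100·0.1) = 1 + j10 → |·| ≈ 10.05, ∠ ≈ 84.29°
pole (1 + j100·0.001) = 1 + j0.1 → |·| ≈ 1.005, ∠ ≈ 5.71°
|G| = 0.1 · 1.4142 / (10.05 · 1.005) ≈ 0.014002
Gain = 20 log₁₀(0.014002) ≈ -37.08 dB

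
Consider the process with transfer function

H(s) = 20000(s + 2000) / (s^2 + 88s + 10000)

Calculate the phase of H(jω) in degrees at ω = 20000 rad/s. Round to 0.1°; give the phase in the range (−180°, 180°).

At s = jω = j20000:
zero (s+2000): 2000 + j20000 → |·| = √(2000²+20000²) = √404000000 ≈ 20100, ∠ = arctan(20000/2000) ≈ 84.29°
quadratic: (j20000)² + 88·j20000 + 10000 = -399990000 + j1760000 → |·| ≈ 3.9999e+08, ∠ ≈ 179.75°
∠H = 84.29° − 179.75° = -95.46°

-95.5°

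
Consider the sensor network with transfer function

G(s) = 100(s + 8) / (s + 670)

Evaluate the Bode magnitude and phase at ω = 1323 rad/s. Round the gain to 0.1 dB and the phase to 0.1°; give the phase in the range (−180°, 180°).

At s = jω = j1323:
zero (s+8): 8 + j1323 → |·| = √(8²+1323²) = √1750393 ≈ 1323, ∠ = arctan(1323/8) ≈ 89.65°
pole (s+670): 670 + j1323 → |·| = √(670²+1323²) = √2199229 ≈ 1483, ∠ = arctan(1323/670) ≈ 63.14°
|G| = 100 · 1323 / 1483 ≈ 89.211
Gain = 20 log₁₀(89.211) ≈ 39.01 dB
∠G = 89.65° − 63.14° = 26.51°

39.0 dB, 26.5°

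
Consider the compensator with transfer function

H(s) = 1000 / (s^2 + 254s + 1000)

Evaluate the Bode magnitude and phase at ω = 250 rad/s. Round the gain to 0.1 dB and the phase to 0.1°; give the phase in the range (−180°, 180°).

-38.9 dB, -134.1°

Substitute s = j250:
Numerator: 1000 = 1000 + j0
Denominator: (j250)^2 + 254(j250) + 1000 = -61500 + j63500
|N| = √(1000² + 0²) ≈ 1000, ∠N ≈ 0.00°
|D| = √(61500² + 63500²) ≈ 88400, ∠D ≈ 134.08°
|H| = 1000 / 88400 ≈ 0.011312
Gain = 20 log₁₀(0.011312) ≈ -38.93 dB
∠H = 0.00° − 134.08° = -134.08°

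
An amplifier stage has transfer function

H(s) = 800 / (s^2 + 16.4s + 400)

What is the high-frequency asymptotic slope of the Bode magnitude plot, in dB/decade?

Each pole contributes −20 dB/decade at high frequency; each zero contributes +20 dB/decade.
Net: 0 zero(s) − 2 pole(s) → -40 dB/decade.

-40 dB/decade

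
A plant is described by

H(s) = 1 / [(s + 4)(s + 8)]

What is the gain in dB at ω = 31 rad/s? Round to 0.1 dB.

-60.0 dB

At s = jω = j31:
pole (s+4): 4 + j31 → |·| = √(4²+31²) = √977 ≈ 31.257, ∠ = arctan(31/4) ≈ 82.65°
pole (s+8): 8 + j31 → |·| = √(8²+31²) = √1025 ≈ 32.016, ∠ = arctan(31/8) ≈ 75.53°
|H| = 1 / 1000.7 ≈ 0.0009993
Gain = 20 log₁₀(0.0009993) ≈ -60.01 dB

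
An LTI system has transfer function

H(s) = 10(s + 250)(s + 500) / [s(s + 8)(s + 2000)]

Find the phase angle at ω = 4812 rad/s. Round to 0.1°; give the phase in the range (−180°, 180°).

-76.2°

At s = jω = j4812:
zero (s+250): 250 + j4812 → |·| = √(250²+4812²) = √23217844 ≈ 4818.5, ∠ = arctan(4812/250) ≈ 87.03°
zero (s+500): 500 + j4812 → |·| = √(500²+4812²) = √23405344 ≈ 4837.9, ∠ = arctan(4812/500) ≈ 84.07°
pole (s+8): 8 + j4812 → |·| = √(8²+4812²) = √23155408 ≈ 4812, ∠ = arctan(4812/8) ≈ 89.90°
pole (s+2000): 2000 + j4812 → |·| = √(2000²+4812²) = √27155344 ≈ 5211.1, ∠ = arctan(4812/2000) ≈ 67.43°
pole at origin: |s| = 4812, ∠ = 90.00° (in denominator)
∠H = 171.10° − 247.33° = -76.23°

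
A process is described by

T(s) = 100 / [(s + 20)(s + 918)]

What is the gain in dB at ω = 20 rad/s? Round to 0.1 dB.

At s = jω = j20:
pole (s+20): 20 + j20 → |·| = √(20²+20²) = √800 ≈ 28.284, ∠ = arctan(20/20) ≈ 45.00°
pole (s+918): 918 + j20 → |·| = √(918²+20²) = √843124 ≈ 918.22, ∠ = arctan(20/918) ≈ 1.25°
|T| = 100 / 25971 ≈ 0.0038504
Gain = 20 log₁₀(0.0038504) ≈ -48.29 dB

-48.3 dB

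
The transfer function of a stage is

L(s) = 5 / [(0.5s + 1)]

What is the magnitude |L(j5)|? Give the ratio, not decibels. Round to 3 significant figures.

1.86

At ω = 5 rad/s:
pole (1 + j5·0.5) = 1 + j2.5 → |·| ≈ 2.6926, ∠ ≈ 68.20°
|L| = 5 · 1 / (2.6926) ≈ 1.8569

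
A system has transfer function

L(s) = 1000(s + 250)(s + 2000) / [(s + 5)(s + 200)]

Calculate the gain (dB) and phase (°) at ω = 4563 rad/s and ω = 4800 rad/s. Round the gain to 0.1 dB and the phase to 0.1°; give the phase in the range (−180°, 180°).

ω = 4563: 60.8 dB, -24.2°; ω = 4800: 60.7 dB, -23.2°

At s = jω = j4563:
zero (s+250): 250 + j4563 → |·| = √(250²+4563²) = √20883469 ≈ 4569.8, ∠ = arctan(4563/250) ≈ 86.86°
zero (s+2000): 2000 + j4563 → |·| = √(2000²+4563²) = √24820969 ≈ 4982.1, ∠ = arctan(4563/2000) ≈ 66.33°
pole (s+5): 5 + j4563 → |·| = √(5²+4563²) = √20820994 ≈ 4563, ∠ = arctan(4563/5) ≈ 89.94°
pole (s+200): 200 + j4563 → |·| = √(200²+4563²) = √20860969 ≈ 4567.4, ∠ = arctan(4563/200) ≈ 87.49°
|L| = 1000 · 2.2767e+07 / 2.0841e+07 ≈ 1092.4
Gain = 20 log₁₀(1092.4) ≈ 60.77 dB
∠L = 153.19° − 177.43° = -24.24°

At s = jω = j4800:
zero (s+250): 250 + j4800 → |·| = √(250²+4800²) = √23102500 ≈ 4806.5, ∠ = arctan(4800/250) ≈ 87.02°
zero (s+2000): 2000 + j4800 → |·| = √(2000²+4800²) = √27040000 ≈ 5200, ∠ = arctan(4800/2000) ≈ 67.38°
pole (s+5): 5 + j4800 → |·| = √(5²+4800²) = √23040025 ≈ 4800, ∠ = arctan(4800/5) ≈ 89.94°
pole (s+200): 200 + j4800 → |·| = √(200²+4800²) = √23080000 ≈ 4804.2, ∠ = arctan(4800/200) ≈ 87.61°
|L| = 1000 · 2.4994e+07 / 2.306e+07 ≈ 1083.9
Gain = 20 log₁₀(1083.9) ≈ 60.70 dB
∠L = 154.40° − 177.55° = -23.15°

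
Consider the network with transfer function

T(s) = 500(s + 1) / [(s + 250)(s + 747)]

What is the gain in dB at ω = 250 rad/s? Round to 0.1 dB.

At s = jω = j250:
zero (s+1): 1 + j250 → |·| = √(1²+250²) = √62501 ≈ 250, ∠ = arctan(250/1) ≈ 89.77°
pole (s+250): 250 + j250 → |·| = √(250²+250²) = √125000 ≈ 353.55, ∠ = arctan(250/250) ≈ 45.00°
pole (s+747): 747 + j250 → |·| = √(747²+250²) = √620509 ≈ 787.72, ∠ = arctan(250/747) ≈ 18.50°
|T| = 500 · 250 / 2.785e+05 ≈ 0.44883
Gain = 20 log₁₀(0.44883) ≈ -6.96 dB

-7.0 dB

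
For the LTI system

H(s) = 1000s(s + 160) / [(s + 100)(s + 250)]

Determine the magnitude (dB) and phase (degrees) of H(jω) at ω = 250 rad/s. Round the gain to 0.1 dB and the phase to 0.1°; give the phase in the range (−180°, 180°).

57.8 dB, 34.2°

At s = jω = j250:
zero (s+160): 160 + j250 → |·| = √(160²+250²) = √88100 ≈ 296.82, ∠ = arctan(250/160) ≈ 57.38°
zero at origin: s = j250 → |·| = 250, ∠ = 90.00°
pole (s+100): 100 + j250 → |·| = √(100²+250²) = √72500 ≈ 269.26, ∠ = arctan(250/100) ≈ 68.20°
pole (s+250): 250 + j250 → |·| = √(250²+250²) = √125000 ≈ 353.55, ∠ = arctan(250/250) ≈ 45.00°
|H| = 1000 · 74205 / 95197 ≈ 779.49
Gain = 20 log₁₀(779.49) ≈ 57.84 dB
∠H = 147.38° − 113.20° = 34.18°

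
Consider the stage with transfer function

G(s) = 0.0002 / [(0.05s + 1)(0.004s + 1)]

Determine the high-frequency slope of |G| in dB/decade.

Each pole contributes −20 dB/decade at high frequency; each zero contributes +20 dB/decade.
Net: 0 zero(s) − 2 pole(s) → -40 dB/decade.

-40 dB/decade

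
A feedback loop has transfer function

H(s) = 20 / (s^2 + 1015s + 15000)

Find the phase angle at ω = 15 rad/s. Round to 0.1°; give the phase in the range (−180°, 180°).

Substitute s = j15:
Numerator: 20 = 20 + j0
Denominator: (j15)^2 + 1015(j15) + 15000 = 14775 + j15225
|N| = √(20² + 0²) ≈ 20, ∠N ≈ 0.00°
|D| = √(14775² + 15225²) ≈ 21216, ∠D ≈ 45.86°
∠H = 0.00° − 45.86° = -45.86°

-45.9°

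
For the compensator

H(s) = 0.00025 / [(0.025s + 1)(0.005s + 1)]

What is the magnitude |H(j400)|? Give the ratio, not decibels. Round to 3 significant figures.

At ω = 400 rad/s:
pole (1 + j400·0.025) = 1 + j10 → |·| ≈ 10.05, ∠ ≈ 84.29°
pole (1 + j400·0.005) = 1 + j2 → |·| ≈ 2.2361, ∠ ≈ 63.43°
|H| = 0.00025 · 1 / (10.05 · 2.2361) ≈ 1.1125e-05

1.11e-05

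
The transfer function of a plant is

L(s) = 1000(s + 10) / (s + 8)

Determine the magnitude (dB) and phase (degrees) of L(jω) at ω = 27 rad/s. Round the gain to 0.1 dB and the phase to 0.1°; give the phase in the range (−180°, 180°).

At s = jω = j27:
zero (s+10): 10 + j27 → |·| = √(10²+27²) = √829 ≈ 28.792, ∠ = arctan(27/10) ≈ 69.68°
pole (s+8): 8 + j27 → |·| = √(8²+27²) = √793 ≈ 28.16, ∠ = arctan(27/8) ≈ 73.50°
|L| = 1000 · 28.792 / 28.16 ≈ 1022.4
Gain = 20 log₁₀(1022.4) ≈ 60.19 dB
∠L = 69.68° − 73.50° = -3.82°

60.2 dB, -3.8°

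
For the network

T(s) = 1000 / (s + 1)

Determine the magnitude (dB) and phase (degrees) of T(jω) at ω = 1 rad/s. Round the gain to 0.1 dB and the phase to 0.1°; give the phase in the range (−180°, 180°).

57.0 dB, -45.0°

Substitute s = j1:
Numerator: 1000 = 1000 + j0
Denominator: (j1) + 1 = 1 + j1
|N| = √(1000² + 0²) ≈ 1000, ∠N ≈ 0.00°
|D| = √(1² + 1²) ≈ 1.4142, ∠D ≈ 45.00°
|T| = 1000 / 1.4142 ≈ 707.11
Gain = 20 log₁₀(707.11) ≈ 56.99 dB
∠T = 0.00° − 45.00° = -45.00°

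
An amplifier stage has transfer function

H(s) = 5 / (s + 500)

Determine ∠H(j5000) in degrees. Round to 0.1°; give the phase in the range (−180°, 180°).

-84.3°

At s = jω = j5000:
pole (s+500): 500 + j5000 → |·| = √(500²+5000²) = √25250000 ≈ 5024.9, ∠ = arctan(5000/500) ≈ 84.29°
∠H = 0.00° − 84.29° = -84.29°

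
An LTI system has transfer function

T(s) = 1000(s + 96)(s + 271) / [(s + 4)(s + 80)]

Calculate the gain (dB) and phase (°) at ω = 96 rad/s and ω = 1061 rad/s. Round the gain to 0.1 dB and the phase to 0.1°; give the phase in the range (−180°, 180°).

At s = jω = j96:
zero (s+96): 96 + j96 → |·| = √(96²+96²) = √18432 ≈ 135.76, ∠ = arctan(96/96) ≈ 45.00°
zero (s+271): 271 + j96 → |·| = √(271²+96²) = √82657 ≈ 287.5, ∠ = arctan(96/271) ≈ 19.51°
pole (s+4): 4 + j96 → |·| = √(4²+96²) = √9232 ≈ 96.083, ∠ = arctan(96/4) ≈ 87.61°
pole (s+80): 80 + j96 → |·| = √(80²+96²) = √15616 ≈ 124.96, ∠ = arctan(96/80) ≈ 50.19°
|T| = 1000 · 39031 / 12007 ≈ 3250.7
Gain = 20 log₁₀(3250.7) ≈ 70.24 dB
∠T = 64.51° − 137.80° = -73.29°

At s = jω = j1061:
zero (s+96): 96 + j1061 → |·| = √(96²+1061²) = √1134937 ≈ 1065.3, ∠ = arctan(1061/96) ≈ 84.83°
zero (s+271): 271 + j1061 → |·| = √(271²+1061²) = √1199162 ≈ 1095.1, ∠ = arctan(1061/271) ≈ 75.67°
pole (s+4): 4 + j1061 → |·| = √(4²+1061²) = √1125737 ≈ 1061, ∠ = arctan(1061/4) ≈ 89.78°
pole (s+80): 80 + j1061 → |·| = √(80²+1061²) = √1132121 ≈ 1064, ∠ = arctan(1061/80) ≈ 85.69°
|T| = 1000 · 1.1666e+06 / 1.1289e+06 ≈ 1033.4
Gain = 20 log₁₀(1033.4) ≈ 60.29 dB
∠T = 160.50° − 175.47° = -14.97°

ω = 96: 70.2 dB, -73.3°; ω = 1061: 60.3 dB, -15.0°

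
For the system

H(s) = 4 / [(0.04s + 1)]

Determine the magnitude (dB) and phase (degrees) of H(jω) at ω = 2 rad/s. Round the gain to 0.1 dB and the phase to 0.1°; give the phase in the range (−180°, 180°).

12.0 dB, -4.6°

At ω = 2 rad/s:
pole (1 + j2·0.04) = 1 + j0.08 → |·| ≈ 1.0032, ∠ ≈ 4.57°
|H| = 4 · 1 / (1.0032) ≈ 3.9872
Gain = 20 log₁₀(3.9872) ≈ 12.01 dB
∠H = (0°) − (4.57°) = -4.57°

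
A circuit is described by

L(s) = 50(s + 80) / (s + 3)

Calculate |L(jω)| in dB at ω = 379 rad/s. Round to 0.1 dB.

At s = jω = j379:
zero (s+80): 80 + j379 → |·| = √(80²+379²) = √150041 ≈ 387.35, ∠ = arctan(379/80) ≈ 78.08°
pole (s+3): 3 + j379 → |·| = √(3²+379²) = √143650 ≈ 379.01, ∠ = arctan(379/3) ≈ 89.55°
|L| = 50 · 387.35 / 379.01 ≈ 51.1
Gain = 20 log₁₀(51.1) ≈ 34.17 dB

34.2 dB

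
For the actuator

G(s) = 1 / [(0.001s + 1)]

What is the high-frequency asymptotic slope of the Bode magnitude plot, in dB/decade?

Each pole contributes −20 dB/decade at high frequency; each zero contributes +20 dB/decade.
Net: 0 zero(s) − 1 pole(s) → -20 dB/decade.

-20 dB/decade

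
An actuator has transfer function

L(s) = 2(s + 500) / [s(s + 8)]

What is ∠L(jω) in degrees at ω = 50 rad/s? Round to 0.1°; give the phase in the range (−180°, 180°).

At s = jω = j50:
zero (s+500): 500 + j50 → |·| = √(500²+50²) = √252500 ≈ 502.49, ∠ = arctan(50/500) ≈ 5.71°
pole (s+8): 8 + j50 → |·| = √(8²+50²) = √2564 ≈ 50.636, ∠ = arctan(50/8) ≈ 80.91°
pole at origin: |s| = 50, ∠ = 90.00° (in denominator)
∠L = 5.71° − 170.91° = -165.20°

-165.2°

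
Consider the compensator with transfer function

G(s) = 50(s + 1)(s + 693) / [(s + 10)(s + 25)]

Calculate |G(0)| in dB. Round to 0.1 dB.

42.8 dB

G(0) = 50·1·693 / (10·25) = 138.6
20 log₁₀(138.6) ≈ 42.84 dB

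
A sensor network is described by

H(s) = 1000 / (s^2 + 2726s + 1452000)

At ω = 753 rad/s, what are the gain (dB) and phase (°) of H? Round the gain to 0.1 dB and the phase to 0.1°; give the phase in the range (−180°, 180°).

-67.0 dB, -66.7°

Substitute s = j753:
Numerator: 1000 = 1000 + j0
Denominator: (j753)^2 + 2726(j753) + 1452000 = 884991 + j2052678
|N| = √(1000² + 0²) ≈ 1000, ∠N ≈ 0.00°
|D| = √(884991² + 2052678²) ≈ 2.2353e+06, ∠D ≈ 66.68°
|H| = 1000 / 2.2353e+06 ≈ 0.00044737
Gain = 20 log₁₀(0.00044737) ≈ -66.99 dB
∠H = 0.00° − 66.68° = -66.68°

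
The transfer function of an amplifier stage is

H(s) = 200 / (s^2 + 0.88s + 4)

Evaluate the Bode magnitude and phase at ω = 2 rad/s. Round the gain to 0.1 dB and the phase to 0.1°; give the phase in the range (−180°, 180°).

41.1 dB, -90.0°

At s = jω = j2:
quadratic: (j2)² + 0.88·j2 + 4 = 0 + j1.76 → |·| ≈ 1.76, ∠ ≈ 90.00°
|H| = 200 / 1.76 ≈ 113.64
Gain = 20 log₁₀(113.64) ≈ 41.11 dB
∠H = 0.00° − 90.00° = -90.00°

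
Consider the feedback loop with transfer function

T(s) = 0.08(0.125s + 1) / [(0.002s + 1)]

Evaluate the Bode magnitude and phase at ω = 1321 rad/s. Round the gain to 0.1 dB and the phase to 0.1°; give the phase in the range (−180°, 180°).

At ω = 1321 rad/s:
zero (1 + j1321·0.125) = 1 + j165.125 → |·| ≈ 165.13, ∠ ≈ 89.65°
pole (1 + j1321·0.002) = 1 + j2.642 → |·| ≈ 2.8249, ∠ ≈ 69.27°
|T| = 0.08 · 165.13 / (2.8249) ≈ 4.6764
Gain = 20 log₁₀(4.6764) ≈ 13.40 dB
∠T = (89.65°) − (69.27°) = 20.38°

13.4 dB, 20.4°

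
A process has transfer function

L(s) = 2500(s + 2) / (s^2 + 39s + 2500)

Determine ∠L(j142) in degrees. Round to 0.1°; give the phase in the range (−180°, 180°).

At s = jω = j142:
zero (s+2): 2 + j142 → |·| = √(2²+142²) = √20168 ≈ 142.01, ∠ = arctan(142/2) ≈ 89.19°
quadratic: (j142)² + 39·j142 + 2500 = -17664 + j5538 → |·| ≈ 18512, ∠ ≈ 162.59°
∠L = 89.19° − 162.59° = -73.40°

-73.4°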